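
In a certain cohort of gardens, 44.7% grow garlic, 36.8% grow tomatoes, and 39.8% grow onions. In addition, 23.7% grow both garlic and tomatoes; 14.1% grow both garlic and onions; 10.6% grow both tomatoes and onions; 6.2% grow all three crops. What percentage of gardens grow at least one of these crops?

79.1%

Apply inclusion-exclusion:
P(union) = 44.7 + 36.8 + 39.8 − 23.7 − 14.1 − 10.6 + 6.2 = 79.1%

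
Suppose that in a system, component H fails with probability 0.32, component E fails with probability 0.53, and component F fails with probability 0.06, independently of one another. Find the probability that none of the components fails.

P(none) = (1 − 0.32) × (1 − 0.53) × (1 − 0.06) = 0.68 × 0.47 × 0.94 = 0.300424

0.300424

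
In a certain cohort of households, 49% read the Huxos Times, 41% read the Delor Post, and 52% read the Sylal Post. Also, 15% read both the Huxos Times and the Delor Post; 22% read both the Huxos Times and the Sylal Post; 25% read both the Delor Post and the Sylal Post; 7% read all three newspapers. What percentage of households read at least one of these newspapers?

Using inclusion–exclusion:
P(union) = 49 + 41 + 52 − 15 − 22 − 25 + 7 = 87%

87%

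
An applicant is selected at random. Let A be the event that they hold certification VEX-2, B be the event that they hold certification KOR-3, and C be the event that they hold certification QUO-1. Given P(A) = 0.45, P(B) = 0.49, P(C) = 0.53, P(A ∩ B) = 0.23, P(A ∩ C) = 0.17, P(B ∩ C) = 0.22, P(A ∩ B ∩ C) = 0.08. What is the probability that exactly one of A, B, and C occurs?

0.47

P(exactly one) = 0.45 + 0.49 + 0.53 − 2·0.23 − 2·0.17 − 2·0.22 + 3·0.08 = 0.47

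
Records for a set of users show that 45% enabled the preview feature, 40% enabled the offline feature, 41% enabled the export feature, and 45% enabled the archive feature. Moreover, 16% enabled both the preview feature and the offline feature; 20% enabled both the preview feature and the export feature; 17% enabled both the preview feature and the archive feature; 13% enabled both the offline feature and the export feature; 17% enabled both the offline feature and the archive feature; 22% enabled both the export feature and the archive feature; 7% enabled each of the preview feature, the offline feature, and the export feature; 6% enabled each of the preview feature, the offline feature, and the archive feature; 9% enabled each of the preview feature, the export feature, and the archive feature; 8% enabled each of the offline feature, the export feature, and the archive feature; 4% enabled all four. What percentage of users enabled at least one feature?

92%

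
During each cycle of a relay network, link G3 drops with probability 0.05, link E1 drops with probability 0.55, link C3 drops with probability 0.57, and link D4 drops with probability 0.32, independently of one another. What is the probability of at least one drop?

0.874999

P(none) = (1 − 0.05) × (1 − 0.55) × (1 − 0.57) × (1 − 0.32) = 0.95 × 0.45 × 0.43 × 0.68 = 0.125001
P(at least one) = 1 − 0.125001 = 0.874999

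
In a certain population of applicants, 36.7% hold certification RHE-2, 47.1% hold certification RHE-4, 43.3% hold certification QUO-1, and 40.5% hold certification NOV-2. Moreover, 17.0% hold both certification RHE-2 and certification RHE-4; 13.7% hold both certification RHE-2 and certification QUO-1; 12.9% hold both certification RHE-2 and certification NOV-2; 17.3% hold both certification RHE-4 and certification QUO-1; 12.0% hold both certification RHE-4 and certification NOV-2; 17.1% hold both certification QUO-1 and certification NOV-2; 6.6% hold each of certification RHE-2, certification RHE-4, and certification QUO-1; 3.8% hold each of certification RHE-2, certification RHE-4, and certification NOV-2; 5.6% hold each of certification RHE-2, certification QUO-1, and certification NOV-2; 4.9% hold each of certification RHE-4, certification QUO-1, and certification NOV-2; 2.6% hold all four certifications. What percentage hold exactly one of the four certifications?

P(exactly one) = 36.7 + 47.1 + 43.3 + 40.5 − 2·17.0 − 2·13.7 − 2·12.9 − 2·17.3 − 2·12.0 − 2·17.1 + 3·6.6 + 3·3.8 + 3·5.6 + 3·4.9 − 4·2.6 = 39.9%

39.9%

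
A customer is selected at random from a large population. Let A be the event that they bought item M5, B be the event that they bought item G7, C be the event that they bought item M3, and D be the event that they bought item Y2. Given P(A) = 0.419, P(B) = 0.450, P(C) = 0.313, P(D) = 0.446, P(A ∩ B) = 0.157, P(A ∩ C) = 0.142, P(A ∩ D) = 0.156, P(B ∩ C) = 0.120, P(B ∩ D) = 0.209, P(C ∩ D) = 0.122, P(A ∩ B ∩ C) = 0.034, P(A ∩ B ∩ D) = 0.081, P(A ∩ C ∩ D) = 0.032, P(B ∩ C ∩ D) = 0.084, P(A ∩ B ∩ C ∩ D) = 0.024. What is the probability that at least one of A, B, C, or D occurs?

0.929

P(A ∪ B ∪ C ∪ D) = 0.419 + 0.450 + 0.313 + 0.446 − 0.157 − 0.142 − 0.156 − 0.120 − 0.209 − 0.122 + 0.034 + 0.081 + 0.032 + 0.084 − 0.024 = 0.929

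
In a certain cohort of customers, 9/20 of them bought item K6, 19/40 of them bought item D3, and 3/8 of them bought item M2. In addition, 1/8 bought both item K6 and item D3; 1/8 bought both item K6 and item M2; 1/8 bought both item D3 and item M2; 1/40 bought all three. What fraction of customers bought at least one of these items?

Inclusion–exclusion gives
P(union) = 9/20 + 19/40 + 3/8 − 1/8 − 1/8 − 1/8 + 1/40 = 19/20

19/20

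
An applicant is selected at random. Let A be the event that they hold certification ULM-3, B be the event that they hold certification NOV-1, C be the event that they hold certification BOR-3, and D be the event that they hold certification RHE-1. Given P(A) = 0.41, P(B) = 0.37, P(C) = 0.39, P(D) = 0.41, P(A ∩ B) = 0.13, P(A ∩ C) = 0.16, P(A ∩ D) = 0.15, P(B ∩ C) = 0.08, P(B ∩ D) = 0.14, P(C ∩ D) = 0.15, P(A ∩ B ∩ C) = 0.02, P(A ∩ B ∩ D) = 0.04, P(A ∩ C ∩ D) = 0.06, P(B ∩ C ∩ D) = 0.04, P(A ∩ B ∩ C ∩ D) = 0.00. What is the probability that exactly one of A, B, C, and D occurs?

0.44

Using the inclusion–exclusion count for exactly one event:
P(exactly one) = 0.41 + 0.37 + 0.39 + 0.41 − 2·0.13 − 2·0.16 − 2·0.15 − 2·0.08 − 2·0.14 − 2·0.15 + 3·0.02 + 3·0.04 + 3·0.06 + 3·0.04 − 4·0.00 = 0.44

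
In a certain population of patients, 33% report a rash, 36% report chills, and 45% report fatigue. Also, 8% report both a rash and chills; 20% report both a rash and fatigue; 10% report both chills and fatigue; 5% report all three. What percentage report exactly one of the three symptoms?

By inclusion–exclusion (exactly-one form):
P(exactly one) = 33 + 36 + 45 − 2·8 − 2·20 − 2·10 + 3·5 = 53%

53%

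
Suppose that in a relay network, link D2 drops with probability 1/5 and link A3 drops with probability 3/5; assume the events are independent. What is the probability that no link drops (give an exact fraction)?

Independence gives P(none) = ∏(1 − pᵢ).
P(none) = (1 − 1/5) × (1 − 3/5) = 4/5 × 2/5 = 8/25

8/25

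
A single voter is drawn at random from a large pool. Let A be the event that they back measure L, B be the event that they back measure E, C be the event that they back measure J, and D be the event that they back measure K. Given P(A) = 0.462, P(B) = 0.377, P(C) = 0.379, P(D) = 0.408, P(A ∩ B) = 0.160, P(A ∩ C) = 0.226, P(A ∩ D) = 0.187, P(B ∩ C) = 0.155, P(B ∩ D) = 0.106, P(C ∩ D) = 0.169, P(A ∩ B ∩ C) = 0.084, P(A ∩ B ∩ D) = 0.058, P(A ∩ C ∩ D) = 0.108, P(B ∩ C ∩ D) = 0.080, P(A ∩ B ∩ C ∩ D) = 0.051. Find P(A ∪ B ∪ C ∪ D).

0.902

P(A ∪ B ∪ C ∪ D) = 0.462 + 0.377 + 0.379 + 0.408 − 0.160 − 0.226 − 0.187 − 0.155 − 0.106 − 0.169 + 0.084 + 0.058 + 0.108 + 0.080 − 0.051 = 0.902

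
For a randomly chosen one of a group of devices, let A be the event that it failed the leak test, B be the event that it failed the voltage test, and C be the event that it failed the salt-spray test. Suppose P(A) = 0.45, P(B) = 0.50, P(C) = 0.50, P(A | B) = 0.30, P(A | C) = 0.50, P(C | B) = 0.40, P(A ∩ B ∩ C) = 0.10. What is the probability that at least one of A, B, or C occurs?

0.95

P(A ∩ B) = P(B)·P(A|B) = 0.50 × 0.30 = 0.15
P(A ∩ C) = P(C)·P(A|C) = 0.50 × 0.50 = 0.25
P(B ∩ C) = P(B)·P(C|B) = 0.50 × 0.40 = 0.20
By inclusion-exclusion,
P(A ∪ B ∪ C) = 0.45 + 0.50 + 0.50 − 0.15 − 0.25 − 0.20 + 0.10 = 0.95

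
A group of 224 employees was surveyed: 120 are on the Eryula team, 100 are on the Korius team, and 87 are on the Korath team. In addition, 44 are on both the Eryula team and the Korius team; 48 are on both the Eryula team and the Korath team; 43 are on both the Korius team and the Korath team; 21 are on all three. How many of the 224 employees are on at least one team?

N(≥1) = 120 + 100 + 87 − 44 − 48 − 43 + 21 = 193

193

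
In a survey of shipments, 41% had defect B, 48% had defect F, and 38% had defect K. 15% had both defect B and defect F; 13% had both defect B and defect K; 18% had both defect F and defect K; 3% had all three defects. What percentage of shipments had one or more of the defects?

Inclusion–exclusion gives
P(at least one) = 41 + 48 + 38 − 15 − 13 − 18 + 3 = 84%

84%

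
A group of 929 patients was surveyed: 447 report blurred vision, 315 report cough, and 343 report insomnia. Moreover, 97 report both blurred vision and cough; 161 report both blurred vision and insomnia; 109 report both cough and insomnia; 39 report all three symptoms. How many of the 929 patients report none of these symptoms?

Using inclusion–exclusion:
N(≥1) = 447 + 315 + 343 − 97 − 161 − 109 + 39 = 777
None: 929 − 777 = 152

152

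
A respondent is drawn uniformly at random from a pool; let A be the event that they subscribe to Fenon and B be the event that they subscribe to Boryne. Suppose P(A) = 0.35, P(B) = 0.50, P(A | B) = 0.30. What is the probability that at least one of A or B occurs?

0.70

P(A ∩ B) = P(B)·P(A|B) = 0.50 × 0.30 = 0.15
P(A ∪ B) = 0.35 + 0.50 − 0.15 = 0.70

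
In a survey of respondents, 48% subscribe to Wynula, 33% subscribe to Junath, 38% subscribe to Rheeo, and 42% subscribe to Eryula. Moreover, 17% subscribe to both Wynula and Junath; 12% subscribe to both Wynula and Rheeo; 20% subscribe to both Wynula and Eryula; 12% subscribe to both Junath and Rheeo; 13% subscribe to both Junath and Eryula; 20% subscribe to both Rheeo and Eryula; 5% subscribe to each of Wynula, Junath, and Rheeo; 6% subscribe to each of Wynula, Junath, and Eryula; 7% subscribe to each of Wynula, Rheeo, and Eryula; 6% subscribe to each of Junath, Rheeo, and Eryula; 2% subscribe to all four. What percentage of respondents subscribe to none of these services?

11%

By inclusion–exclusion:
P(at least one) = 48 + 33 + 38 + 42 − 17 − 12 − 20 − 12 − 13 − 20 + 5 + 6 + 7 + 6 − 2 = 89%
P(none) = 100% − 89% = 11%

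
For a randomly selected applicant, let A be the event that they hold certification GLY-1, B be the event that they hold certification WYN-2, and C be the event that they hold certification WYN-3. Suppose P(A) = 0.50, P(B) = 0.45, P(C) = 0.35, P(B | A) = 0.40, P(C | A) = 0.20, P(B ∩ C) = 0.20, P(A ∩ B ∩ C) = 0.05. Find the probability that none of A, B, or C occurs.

P(A ∩ B) = P(A)·P(B|A) = 0.50 × 0.40 = 0.20
P(A ∩ C) = P(A)·P(C|A) = 0.50 × 0.20 = 0.10
P(A ∪ B ∪ C) = 0.50 + 0.45 + 0.35 − 0.20 − 0.10 − 0.20 + 0.05 = 0.85
P(none) = 1 − 0.85 = 0.15

0.15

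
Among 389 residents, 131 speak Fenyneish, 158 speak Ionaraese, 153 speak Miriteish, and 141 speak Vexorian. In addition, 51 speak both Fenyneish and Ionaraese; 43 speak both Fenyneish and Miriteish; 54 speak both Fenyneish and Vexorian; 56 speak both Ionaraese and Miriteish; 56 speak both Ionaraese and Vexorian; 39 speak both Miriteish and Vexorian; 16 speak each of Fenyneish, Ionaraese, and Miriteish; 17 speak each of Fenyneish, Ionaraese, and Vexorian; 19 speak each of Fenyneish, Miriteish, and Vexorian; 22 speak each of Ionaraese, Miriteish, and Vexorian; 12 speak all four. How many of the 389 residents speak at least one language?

346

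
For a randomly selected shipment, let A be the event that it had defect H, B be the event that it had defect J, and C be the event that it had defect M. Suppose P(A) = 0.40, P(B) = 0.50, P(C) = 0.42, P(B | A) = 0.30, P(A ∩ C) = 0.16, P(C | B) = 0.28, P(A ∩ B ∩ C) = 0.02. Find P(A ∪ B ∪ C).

P(A ∩ B) = P(A)·P(B|A) = 0.40 × 0.30 = 0.12
P(B ∩ C) = P(B)·P(C|B) = 0.50 × 0.28 = 0.14
Inclusion–exclusion gives
P(A ∪ B ∪ C) = 0.40 + 0.50 + 0.42 − 0.12 − 0.16 − 0.14 + 0.02 = 0.92

0.92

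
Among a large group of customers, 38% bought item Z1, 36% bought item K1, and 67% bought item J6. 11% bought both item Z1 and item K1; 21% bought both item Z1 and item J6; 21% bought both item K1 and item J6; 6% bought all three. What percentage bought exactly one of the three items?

P(exactly one) = 38 + 36 + 67 − 2·11 − 2·21 − 2·21 + 3·6 = 53%

53%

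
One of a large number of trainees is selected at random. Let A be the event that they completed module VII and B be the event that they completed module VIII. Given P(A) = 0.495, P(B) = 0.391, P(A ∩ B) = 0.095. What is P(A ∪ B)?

P(A ∪ B) = 0.495 + 0.391 − 0.095 = 0.791

0.791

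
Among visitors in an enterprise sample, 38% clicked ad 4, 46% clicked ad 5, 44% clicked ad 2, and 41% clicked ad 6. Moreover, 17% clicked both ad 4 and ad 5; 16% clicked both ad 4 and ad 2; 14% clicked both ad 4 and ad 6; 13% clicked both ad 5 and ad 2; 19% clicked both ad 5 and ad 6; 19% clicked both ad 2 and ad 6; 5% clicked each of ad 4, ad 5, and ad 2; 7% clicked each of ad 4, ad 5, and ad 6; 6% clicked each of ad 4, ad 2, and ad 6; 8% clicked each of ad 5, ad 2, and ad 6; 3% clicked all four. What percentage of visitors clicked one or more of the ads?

By inclusion–exclusion:
P(union) = 38 + 46 + 44 + 41 − 17 − 16 − 14 − 13 − 19 − 19 + 5 + 7 + 6 + 8 − 3 = 94%

94%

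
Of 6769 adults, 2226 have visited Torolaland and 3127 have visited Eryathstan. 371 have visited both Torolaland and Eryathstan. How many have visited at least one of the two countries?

Apply inclusion-exclusion:
|union| = 2226 + 3127 − 371 = 4982

4982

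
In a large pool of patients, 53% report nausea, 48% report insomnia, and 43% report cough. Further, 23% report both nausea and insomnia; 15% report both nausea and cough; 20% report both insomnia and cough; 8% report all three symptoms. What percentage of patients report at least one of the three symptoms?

94%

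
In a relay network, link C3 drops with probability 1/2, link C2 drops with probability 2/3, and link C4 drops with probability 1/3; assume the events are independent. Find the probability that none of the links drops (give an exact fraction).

P(none) = (1 − 1/2) × (1 − 2/3) × (1 − 1/3) = 1/2 × 1/3 × 2/3 = 1/9

1/9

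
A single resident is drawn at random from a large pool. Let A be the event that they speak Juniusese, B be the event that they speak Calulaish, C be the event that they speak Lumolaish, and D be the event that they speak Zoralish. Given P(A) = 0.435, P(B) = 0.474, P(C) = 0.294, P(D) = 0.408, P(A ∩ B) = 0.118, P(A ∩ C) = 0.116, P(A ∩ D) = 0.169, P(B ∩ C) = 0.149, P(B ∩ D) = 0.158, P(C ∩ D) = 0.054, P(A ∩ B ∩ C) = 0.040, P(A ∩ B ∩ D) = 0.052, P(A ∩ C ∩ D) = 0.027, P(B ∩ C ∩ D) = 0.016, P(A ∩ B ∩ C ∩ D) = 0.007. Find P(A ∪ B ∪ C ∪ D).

0.975

P(A ∪ B ∪ C ∪ D) = 0.435 + 0.474 + 0.294 + 0.408 − 0.118 − 0.116 − 0.169 − 0.149 − 0.158 − 0.054 + 0.040 + 0.052 + 0.027 + 0.016 − 0.007 = 0.975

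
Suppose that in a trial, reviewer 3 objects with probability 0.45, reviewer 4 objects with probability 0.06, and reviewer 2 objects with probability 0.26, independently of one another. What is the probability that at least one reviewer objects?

0.61742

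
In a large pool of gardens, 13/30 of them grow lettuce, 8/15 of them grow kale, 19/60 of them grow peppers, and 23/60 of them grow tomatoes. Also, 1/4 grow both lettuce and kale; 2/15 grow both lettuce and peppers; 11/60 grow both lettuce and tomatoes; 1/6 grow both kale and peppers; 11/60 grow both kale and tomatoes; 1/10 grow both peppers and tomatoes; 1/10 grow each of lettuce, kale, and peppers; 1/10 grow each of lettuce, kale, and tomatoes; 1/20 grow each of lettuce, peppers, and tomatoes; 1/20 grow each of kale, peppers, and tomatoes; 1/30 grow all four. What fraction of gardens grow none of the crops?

By inclusion–exclusion:
P(at least one) = 13/30 + 8/15 + 19/60 + 23/60 − 1/4 − 2/15 − 11/60 − 1/6 − 11/60 − 1/10 + 1/10 + 1/10 + 1/20 + 1/20 − 1/30 = 11/12
P(none) = 1 − 11/12 = 1/12

1/12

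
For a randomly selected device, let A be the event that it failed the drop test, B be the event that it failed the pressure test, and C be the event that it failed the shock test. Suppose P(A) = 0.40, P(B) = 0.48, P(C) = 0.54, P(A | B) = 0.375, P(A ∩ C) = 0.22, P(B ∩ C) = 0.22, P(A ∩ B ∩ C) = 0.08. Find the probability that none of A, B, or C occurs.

P(A ∩ B) = P(B)·P(A|B) = 0.48 × 0.375 = 0.18
Using inclusion–exclusion:
P(A ∪ B ∪ C) = 0.40 + 0.48 + 0.54 − 0.18 − 0.22 − 0.22 + 0.08 = 0.88
P(none) = 1 − 0.88 = 0.12

0.12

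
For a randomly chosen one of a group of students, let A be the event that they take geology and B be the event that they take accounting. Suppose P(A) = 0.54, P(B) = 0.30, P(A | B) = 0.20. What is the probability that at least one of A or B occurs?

P(A ∩ B) = P(B)·P(A|B) = 0.30 × 0.20 = 0.06
P(A ∪ B) = 0.54 + 0.30 − 0.06 = 0.78

0.78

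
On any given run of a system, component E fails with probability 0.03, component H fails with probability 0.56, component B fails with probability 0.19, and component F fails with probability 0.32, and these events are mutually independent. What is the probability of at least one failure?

0.76491856

Since the events are independent, P(none) is the product of the individual non-occurrence probabilities.
P(none) = (1 − 0.03) × (1 − 0.56) × (1 − 0.19) × (1 − 0.32) = 0.97 × 0.44 × 0.81 × 0.68 = 0.23508144
P(at least one) = 1 − 0.23508144 = 0.76491856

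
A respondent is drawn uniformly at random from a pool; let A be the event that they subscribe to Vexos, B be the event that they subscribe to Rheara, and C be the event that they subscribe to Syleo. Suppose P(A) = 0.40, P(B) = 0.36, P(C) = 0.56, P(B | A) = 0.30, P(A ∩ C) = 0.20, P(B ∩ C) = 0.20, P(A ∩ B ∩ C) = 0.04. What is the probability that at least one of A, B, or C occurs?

P(A ∩ B) = P(A)·P(B|A) = 0.40 × 0.30 = 0.12
P(A ∪ B ∪ C) = 0.40 + 0.36 + 0.56 − 0.12 − 0.20 − 0.20 + 0.04 = 0.84

0.84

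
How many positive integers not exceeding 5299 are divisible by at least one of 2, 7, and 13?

2649 + 757 + 407 − 378 − 203 − 58 + 29 = 3203

3203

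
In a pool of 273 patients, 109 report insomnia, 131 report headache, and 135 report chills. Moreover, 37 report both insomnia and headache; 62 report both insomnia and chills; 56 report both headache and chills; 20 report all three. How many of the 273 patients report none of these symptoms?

By inclusion-exclusion,
|at least one| = 109 + 131 + 135 − 37 − 62 − 56 + 20 = 240
None: 273 − 240 = 33

33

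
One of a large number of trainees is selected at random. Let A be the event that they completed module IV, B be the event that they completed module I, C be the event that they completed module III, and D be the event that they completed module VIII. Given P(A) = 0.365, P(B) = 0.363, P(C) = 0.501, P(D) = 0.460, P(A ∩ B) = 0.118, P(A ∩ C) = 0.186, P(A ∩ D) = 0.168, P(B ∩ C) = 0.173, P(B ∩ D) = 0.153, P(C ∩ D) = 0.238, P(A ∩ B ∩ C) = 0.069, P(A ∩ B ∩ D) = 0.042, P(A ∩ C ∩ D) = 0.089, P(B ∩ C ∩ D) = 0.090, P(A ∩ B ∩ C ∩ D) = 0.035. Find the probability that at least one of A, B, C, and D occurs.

P(A ∪ B ∪ C ∪ D) = 0.365 + 0.363 + 0.501 + 0.460 − 0.118 − 0.186 − 0.168 − 0.173 − 0.153 − 0.238 + 0.069 + 0.042 + 0.089 + 0.090 − 0.035 = 0.908

0.908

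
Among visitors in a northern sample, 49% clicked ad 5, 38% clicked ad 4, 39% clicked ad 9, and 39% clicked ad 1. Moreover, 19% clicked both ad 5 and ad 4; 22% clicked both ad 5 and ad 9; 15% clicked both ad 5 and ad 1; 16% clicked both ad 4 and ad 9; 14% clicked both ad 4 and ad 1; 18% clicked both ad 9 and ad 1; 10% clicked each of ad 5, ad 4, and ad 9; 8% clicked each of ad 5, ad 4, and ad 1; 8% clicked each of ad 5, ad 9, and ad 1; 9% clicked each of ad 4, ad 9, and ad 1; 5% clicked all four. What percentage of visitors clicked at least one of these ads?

91%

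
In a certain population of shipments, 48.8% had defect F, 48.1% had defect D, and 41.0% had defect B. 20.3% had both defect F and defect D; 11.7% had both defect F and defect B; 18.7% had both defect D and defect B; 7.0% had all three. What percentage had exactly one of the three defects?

57.5%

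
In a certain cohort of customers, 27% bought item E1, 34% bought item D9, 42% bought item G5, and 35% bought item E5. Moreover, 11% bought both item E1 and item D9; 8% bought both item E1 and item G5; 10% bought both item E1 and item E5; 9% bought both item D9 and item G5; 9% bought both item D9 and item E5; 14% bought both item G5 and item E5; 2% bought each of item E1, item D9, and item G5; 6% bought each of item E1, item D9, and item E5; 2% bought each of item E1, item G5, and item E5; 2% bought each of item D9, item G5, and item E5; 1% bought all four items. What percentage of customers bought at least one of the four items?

Apply inclusion-exclusion:
P(union) = 27 + 34 + 42 + 35 − 11 − 8 − 10 − 9 − 9 − 14 + 2 + 6 + 2 + 2 − 1 = 88%

88%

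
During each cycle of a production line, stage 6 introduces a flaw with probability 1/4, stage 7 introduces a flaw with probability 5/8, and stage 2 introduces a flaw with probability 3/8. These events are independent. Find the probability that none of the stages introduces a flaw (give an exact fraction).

P(none) = (1 − 1/4) × (1 − 5/8) × (1 − 3/8) = 3/4 × 3/8 × 5/8 = 45/256

45/256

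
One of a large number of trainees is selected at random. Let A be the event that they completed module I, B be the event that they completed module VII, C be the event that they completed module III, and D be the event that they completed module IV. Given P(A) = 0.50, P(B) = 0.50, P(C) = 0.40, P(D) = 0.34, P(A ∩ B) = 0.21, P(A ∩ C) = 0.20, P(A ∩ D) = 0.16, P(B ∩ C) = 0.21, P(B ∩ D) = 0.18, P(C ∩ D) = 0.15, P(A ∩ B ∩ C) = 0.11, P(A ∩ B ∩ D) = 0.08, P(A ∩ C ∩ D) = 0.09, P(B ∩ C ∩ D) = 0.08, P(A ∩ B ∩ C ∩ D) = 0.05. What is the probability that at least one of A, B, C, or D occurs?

By inclusion–exclusion:
P(A ∪ B ∪ C ∪ D) = 0.50 + 0.50 + 0.40 + 0.34 − 0.21 − 0.20 − 0.16 − 0.21 − 0.18 − 0.15 + 0.11 + 0.08 + 0.09 + 0.08 − 0.05 = 0.94

0.94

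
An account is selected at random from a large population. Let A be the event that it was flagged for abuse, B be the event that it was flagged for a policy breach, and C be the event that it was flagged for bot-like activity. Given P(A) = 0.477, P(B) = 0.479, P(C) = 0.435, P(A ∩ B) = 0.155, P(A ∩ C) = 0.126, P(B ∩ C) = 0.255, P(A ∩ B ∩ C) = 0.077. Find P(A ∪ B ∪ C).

Apply inclusion-exclusion:
P(A ∪ B ∪ C) = 0.477 + 0.479 + 0.435 − 0.155 − 0.126 − 0.255 + 0.077 = 0.932

0.932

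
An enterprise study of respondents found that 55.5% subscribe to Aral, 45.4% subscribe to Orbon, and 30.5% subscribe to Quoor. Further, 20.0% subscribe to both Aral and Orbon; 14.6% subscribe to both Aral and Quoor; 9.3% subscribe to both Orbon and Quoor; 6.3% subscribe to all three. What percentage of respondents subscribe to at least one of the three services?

93.8%

Inclusion–exclusion gives
P(≥1) = 55.5 + 45.4 + 30.5 − 20.0 − 14.6 − 9.3 + 6.3 = 93.8%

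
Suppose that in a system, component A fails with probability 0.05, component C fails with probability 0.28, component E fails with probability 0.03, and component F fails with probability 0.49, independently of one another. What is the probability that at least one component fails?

0.6616252

Independence gives P(none) = ∏(1 − pᵢ).
P(none) = (1 − 0.05) × (1 − 0.28) × (1 − 0.03) × (1 − 0.49) = 0.95 × 0.72 × 0.97 × 0.51 = 0.3383748
P(at least one) = 1 − 0.3383748 = 0.6616252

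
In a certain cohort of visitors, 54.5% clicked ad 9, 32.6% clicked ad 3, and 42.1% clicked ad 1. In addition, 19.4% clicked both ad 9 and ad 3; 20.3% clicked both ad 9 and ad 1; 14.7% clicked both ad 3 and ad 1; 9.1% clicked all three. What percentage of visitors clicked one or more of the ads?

83.9%

Inclusion–exclusion gives
P(≥1) = 54.5 + 32.6 + 42.1 − 19.4 − 20.3 − 14.7 + 9.1 = 83.9%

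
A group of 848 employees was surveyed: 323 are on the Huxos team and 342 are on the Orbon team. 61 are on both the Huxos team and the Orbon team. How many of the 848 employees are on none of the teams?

Using inclusion–exclusion:
N(≥1) = 323 + 342 − 61 = 604
None: 848 − 604 = 244

244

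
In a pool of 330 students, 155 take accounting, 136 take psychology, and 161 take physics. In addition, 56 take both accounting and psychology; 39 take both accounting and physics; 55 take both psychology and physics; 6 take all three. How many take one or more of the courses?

308

N(≥1) = 155 + 136 + 161 − 56 − 39 − 55 + 6 = 308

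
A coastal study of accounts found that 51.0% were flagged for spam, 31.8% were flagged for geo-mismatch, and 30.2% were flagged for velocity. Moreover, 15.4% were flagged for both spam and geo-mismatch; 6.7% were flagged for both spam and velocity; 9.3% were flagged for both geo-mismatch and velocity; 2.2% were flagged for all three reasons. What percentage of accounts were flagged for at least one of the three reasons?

83.8%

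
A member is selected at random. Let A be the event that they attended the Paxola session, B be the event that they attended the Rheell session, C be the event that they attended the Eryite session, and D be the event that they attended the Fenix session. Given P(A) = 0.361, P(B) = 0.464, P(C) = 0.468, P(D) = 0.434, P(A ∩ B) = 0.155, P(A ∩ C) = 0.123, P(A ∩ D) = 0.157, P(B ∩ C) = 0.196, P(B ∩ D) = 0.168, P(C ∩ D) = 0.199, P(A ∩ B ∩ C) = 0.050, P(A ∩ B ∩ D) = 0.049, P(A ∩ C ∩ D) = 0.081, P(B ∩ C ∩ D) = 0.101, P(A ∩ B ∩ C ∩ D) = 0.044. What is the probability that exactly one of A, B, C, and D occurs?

Using the inclusion–exclusion count for exactly one event:
P(exactly one) = 0.361 + 0.464 + 0.468 + 0.434 − 2·0.155 − 2·0.123 − 2·0.157 − 2·0.196 − 2·0.168 − 2·0.199 + 3·0.050 + 3·0.049 + 3·0.081 + 3·0.101 − 4·0.044 = 0.398

0.398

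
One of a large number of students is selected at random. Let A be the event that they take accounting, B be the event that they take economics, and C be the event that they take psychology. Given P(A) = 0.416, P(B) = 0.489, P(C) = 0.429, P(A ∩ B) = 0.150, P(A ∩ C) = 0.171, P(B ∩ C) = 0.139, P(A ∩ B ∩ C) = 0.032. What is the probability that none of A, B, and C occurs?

0.094

Apply inclusion-exclusion:
P(A ∪ B ∪ C) = 0.416 + 0.489 + 0.429 − 0.150 − 0.171 − 0.139 + 0.032 = 0.906
P(none) = 1 − 0.906 = 0.094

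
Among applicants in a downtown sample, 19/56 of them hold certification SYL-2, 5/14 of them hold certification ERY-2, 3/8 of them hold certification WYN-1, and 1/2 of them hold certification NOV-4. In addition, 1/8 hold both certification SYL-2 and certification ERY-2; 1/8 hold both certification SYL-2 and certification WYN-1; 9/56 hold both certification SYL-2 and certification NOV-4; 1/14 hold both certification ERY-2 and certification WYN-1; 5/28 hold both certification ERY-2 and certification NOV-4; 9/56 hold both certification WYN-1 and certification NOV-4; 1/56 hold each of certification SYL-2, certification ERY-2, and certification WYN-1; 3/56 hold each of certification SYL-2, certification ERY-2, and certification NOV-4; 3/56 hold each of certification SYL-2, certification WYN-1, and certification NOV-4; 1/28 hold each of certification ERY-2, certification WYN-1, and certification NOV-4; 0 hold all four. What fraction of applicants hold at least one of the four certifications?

By inclusion-exclusion,
P(≥1) = 19/56 + 5/14 + 3/8 + 1/2 − 1/8 − 1/8 − 9/56 − 1/14 − 5/28 − 9/56 + 1/56 + 3/56 + 3/56 + 1/28 − 0 = 51/56

51/56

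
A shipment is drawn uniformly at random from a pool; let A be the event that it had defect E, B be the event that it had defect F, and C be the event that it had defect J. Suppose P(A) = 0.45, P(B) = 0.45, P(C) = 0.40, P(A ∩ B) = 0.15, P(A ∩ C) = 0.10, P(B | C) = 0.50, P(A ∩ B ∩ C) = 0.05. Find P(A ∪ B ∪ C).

0.90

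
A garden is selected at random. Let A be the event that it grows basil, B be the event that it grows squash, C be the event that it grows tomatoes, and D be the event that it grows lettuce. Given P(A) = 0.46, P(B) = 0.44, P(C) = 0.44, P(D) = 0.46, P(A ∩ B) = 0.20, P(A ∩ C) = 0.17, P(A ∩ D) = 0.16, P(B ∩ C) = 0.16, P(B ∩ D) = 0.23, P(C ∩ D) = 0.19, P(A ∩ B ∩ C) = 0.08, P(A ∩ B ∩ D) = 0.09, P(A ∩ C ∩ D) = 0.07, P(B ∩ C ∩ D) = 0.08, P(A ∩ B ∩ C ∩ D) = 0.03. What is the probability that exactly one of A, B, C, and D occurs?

0.42

Using the inclusion–exclusion count for exactly one event:
P(exactly one) = 0.46 + 0.44 + 0.44 + 0.46 − 2·0.20 − 2·0.17 − 2·0.16 − 2·0.16 − 2·0.23 − 2·0.19 + 3·0.08 + 3·0.09 + 3·0.07 + 3·0.08 − 4·0.03 = 0.42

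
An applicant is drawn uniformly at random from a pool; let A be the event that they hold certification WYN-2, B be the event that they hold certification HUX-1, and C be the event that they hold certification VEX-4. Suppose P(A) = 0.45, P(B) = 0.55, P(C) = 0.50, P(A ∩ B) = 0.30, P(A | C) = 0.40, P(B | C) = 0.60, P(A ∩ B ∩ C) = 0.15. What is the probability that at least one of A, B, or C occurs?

0.85

P(A ∩ C) = P(C)·P(A|C) = 0.50 × 0.40 = 0.20
P(B ∩ C) = P(C)·P(B|C) = 0.50 × 0.60 = 0.30
P(A ∪ B ∪ C) = 0.45 + 0.55 + 0.50 − 0.30 − 0.20 − 0.30 + 0.15 = 0.85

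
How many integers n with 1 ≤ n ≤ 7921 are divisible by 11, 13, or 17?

1665

Inclusion–exclusion gives
720 + 609 + 465 − 55 − 42 − 35 + 3 = 1665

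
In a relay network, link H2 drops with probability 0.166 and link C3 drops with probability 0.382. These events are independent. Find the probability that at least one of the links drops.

0.484588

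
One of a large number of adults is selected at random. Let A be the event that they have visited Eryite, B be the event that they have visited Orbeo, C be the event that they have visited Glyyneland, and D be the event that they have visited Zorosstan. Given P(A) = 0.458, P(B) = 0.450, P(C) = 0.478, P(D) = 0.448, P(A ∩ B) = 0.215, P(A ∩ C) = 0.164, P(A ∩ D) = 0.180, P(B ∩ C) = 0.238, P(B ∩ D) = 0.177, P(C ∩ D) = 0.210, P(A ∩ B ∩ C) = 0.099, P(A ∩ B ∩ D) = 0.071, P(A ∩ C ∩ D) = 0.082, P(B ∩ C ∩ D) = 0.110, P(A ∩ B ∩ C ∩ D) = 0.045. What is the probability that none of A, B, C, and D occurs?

By inclusion–exclusion:
P(A ∪ B ∪ C ∪ D) = 0.458 + 0.450 + 0.478 + 0.448 − 0.215 − 0.164 − 0.180 − 0.238 − 0.177 − 0.210 + 0.099 + 0.071 + 0.082 + 0.110 − 0.045 = 0.967
P(none) = 1 − 0.967 = 0.033

0.033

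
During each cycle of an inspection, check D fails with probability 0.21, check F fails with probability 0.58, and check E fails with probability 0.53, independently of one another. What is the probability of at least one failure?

0.844054

P(none) = (1 − 0.21) × (1 − 0.58) × (1 − 0.53) = 0.79 × 0.42 × 0.47 = 0.155946
P(at least one) = 1 − 0.155946 = 0.844054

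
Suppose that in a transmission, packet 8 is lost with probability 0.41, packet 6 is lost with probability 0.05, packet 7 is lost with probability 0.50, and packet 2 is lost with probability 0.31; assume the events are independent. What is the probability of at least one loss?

0.8066275

P(none) = (1 − 0.41) × (1 − 0.05) × (1 − 0.50) × (1 − 0.31) = 0.59 × 0.95 × 0.50 × 0.69 = 0.1933725
P(at least one) = 1 − 0.1933725 = 0.8066275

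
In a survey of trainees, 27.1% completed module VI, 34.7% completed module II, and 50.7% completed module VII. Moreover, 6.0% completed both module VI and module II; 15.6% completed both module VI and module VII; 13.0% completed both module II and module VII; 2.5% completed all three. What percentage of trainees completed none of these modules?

Inclusion–exclusion gives
P(≥1) = 27.1 + 34.7 + 50.7 − 6.0 − 15.6 − 13.0 + 2.5 = 80.4%
P(none) = 100% − 80.4% = 19.6%

19.6%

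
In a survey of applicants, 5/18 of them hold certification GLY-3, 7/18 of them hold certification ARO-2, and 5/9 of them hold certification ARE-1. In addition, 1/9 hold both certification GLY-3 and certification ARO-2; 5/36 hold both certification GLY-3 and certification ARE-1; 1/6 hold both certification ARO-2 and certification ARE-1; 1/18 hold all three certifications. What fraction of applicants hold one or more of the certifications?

P(at least one) = 5/18 + 7/18 + 5/9 − 1/9 − 5/36 − 1/6 + 1/18 = 31/36

31/36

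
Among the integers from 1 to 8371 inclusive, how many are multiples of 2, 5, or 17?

5219

Using inclusion–exclusion:
⌊8371/2⌋ + ⌊8371/5⌋ + ⌊8371/17⌋ − ⌊8371/10⌋ − ⌊8371/34⌋ − ⌊8371/85⌋ + ⌊8371/170⌋ = 4185 + 1674 + 492 − 837 − 246 − 98 + 49 = 5219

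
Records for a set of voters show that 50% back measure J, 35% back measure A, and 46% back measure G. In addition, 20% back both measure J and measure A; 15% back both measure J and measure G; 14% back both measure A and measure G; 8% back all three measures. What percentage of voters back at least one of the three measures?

Apply inclusion-exclusion:
P(union) = 50 + 35 + 46 − 20 − 15 − 14 + 8 = 90%

90%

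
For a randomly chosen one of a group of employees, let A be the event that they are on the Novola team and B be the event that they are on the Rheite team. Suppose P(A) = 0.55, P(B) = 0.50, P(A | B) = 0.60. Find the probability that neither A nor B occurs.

P(A ∩ B) = P(B)·P(A|B) = 0.50 × 0.60 = 0.30
By inclusion-exclusion,
P(A ∪ B) = 0.55 + 0.50 − 0.30 = 0.75
P(none) = 1 − 0.75 = 0.25

0.25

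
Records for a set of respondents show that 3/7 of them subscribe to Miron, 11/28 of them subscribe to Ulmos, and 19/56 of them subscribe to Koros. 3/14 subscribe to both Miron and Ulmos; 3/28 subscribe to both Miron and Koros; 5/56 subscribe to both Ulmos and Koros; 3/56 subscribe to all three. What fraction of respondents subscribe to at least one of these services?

45/56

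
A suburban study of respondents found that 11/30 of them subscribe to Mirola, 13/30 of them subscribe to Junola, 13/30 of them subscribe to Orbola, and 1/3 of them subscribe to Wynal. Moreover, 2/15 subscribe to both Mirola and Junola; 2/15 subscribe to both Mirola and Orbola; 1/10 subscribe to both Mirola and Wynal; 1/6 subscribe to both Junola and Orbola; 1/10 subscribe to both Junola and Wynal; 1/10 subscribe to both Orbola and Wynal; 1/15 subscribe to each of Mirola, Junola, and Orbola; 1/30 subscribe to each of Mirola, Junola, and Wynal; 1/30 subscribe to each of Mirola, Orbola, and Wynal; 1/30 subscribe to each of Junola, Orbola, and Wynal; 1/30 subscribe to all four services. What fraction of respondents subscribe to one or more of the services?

Apply inclusion-exclusion:
P(at least one) = 11/30 + 13/30 + 13/30 + 1/3 − 2/15 − 2/15 − 1/10 − 1/6 − 1/10 − 1/10 + 1/15 + 1/30 + 1/30 + 1/30 − 1/30 = 29/30

29/30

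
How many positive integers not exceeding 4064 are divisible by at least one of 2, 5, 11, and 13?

⌊4064/2⌋ + ⌊4064/5⌋ + ⌊4064/11⌋ + ⌊4064/13⌋ − ⌊4064/10⌋ − ⌊4064/22⌋ − ⌊4064/26⌋ − ⌊4064/55⌋ − ⌊4064/65⌋ − ⌊4064/143⌋ + ⌊4064/110⌋ + ⌊4064/130⌋ + ⌊4064/286⌋ + ⌊4064/715⌋ − ⌊4064/1430⌋ = 2032 + 812 + 369 + 312 − 406 − 184 − 156 − 73 − 62 − 28 + 36 + 31 + 14 + 5 − 2 = 2700

2700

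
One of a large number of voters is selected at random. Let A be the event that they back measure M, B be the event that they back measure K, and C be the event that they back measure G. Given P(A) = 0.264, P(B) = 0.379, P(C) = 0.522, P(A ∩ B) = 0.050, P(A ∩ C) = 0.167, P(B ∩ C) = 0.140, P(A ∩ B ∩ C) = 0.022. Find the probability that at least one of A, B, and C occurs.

0.830

Inclusion–exclusion gives
P(A ∪ B ∪ C) = 0.264 + 0.379 + 0.522 − 0.050 − 0.167 − 0.140 + 0.022 = 0.830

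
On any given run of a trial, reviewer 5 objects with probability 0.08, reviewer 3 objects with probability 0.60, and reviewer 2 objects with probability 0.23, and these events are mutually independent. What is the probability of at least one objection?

P(none) = (1 − 0.08) × (1 − 0.60) × (1 − 0.23) = 0.92 × 0.40 × 0.77 = 0.28336
P(at least one) = 1 − 0.28336 = 0.71664

0.71664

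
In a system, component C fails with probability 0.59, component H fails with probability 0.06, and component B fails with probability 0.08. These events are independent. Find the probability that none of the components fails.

0.354568

Independence gives P(none) = ∏(1 − pᵢ).
P(none) = (1 − 0.59) × (1 − 0.06) × (1 − 0.08) = 0.41 × 0.94 × 0.92 = 0.354568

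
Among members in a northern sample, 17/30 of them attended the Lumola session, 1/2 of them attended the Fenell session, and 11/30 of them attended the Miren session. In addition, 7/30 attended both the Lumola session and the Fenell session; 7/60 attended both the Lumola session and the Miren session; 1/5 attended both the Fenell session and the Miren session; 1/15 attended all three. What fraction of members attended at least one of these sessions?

By inclusion–exclusion:
P(at least one) = 17/30 + 1/2 + 11/30 − 7/30 − 7/60 − 1/5 + 1/15 = 19/20

19/20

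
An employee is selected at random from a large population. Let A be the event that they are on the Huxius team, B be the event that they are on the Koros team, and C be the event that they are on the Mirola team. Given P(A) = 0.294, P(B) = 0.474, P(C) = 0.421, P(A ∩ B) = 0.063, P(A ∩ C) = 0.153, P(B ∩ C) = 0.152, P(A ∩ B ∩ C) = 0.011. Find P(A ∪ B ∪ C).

Inclusion–exclusion gives
P(A ∪ B ∪ C) = 0.294 + 0.474 + 0.421 − 0.063 − 0.153 − 0.152 + 0.011 = 0.832

0.832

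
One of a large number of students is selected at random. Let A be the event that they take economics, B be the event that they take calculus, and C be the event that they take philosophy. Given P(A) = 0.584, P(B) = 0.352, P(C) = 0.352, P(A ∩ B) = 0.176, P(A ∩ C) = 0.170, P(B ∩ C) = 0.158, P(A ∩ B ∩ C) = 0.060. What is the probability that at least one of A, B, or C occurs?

Using inclusion–exclusion:
P(A ∪ B ∪ C) = 0.584 + 0.352 + 0.352 − 0.176 − 0.170 − 0.158 + 0.060 = 0.844

0.844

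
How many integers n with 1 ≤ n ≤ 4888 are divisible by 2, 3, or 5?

Inclusion–exclusion gives
floor(4888/2) + floor(4888/3) + floor(4888/5) − floor(4888/6) − floor(4888/10) − floor(4888/15) + floor(4888/30) = 2444 + 1629 + 977 − 814 − 488 − 325 + 162 = 3585

3585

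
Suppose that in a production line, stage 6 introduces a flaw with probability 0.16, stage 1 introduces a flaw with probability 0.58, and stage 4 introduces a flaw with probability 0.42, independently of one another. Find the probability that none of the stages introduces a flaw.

P(none) = (1 − 0.16) × (1 − 0.58) × (1 − 0.42) = 0.84 × 0.42 × 0.58 = 0.204624

0.204624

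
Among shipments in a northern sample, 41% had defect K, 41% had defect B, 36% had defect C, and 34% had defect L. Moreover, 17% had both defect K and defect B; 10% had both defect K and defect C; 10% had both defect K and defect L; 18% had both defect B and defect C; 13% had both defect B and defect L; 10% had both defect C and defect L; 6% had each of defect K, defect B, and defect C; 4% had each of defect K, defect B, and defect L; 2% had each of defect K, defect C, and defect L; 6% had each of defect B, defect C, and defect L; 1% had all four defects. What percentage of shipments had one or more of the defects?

P(union) = 41 + 41 + 36 + 34 − 17 − 10 − 10 − 18 − 13 − 10 + 6 + 4 + 2 + 6 − 1 = 91%

91%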